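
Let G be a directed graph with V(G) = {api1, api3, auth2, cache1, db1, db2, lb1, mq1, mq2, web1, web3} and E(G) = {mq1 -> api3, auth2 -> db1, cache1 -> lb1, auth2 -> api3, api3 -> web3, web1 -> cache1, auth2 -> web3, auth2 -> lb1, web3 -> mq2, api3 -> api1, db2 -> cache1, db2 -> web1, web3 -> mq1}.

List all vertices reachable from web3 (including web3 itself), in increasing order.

Start at web3.
Its neighbours: mq1, mq2.
Then their neighbours: api3.
Then next layer: api1.
Nothing further is reachable.

api1, api3, mq1, mq2, web3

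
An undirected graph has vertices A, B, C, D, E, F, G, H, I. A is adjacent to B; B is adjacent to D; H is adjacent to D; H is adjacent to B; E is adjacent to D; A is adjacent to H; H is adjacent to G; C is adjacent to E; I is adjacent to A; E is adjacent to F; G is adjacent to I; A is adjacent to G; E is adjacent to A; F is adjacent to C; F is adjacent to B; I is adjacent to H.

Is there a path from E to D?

Explore from E.
Distance 1: reach A, C, D, F.
Found D.

Yes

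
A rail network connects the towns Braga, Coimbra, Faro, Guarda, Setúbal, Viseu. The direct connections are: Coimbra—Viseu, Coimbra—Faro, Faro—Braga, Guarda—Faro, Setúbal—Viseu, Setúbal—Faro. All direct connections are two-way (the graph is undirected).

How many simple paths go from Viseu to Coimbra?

2

Viseu–Coimbra
Viseu–Setúbal–Faro–Coimbra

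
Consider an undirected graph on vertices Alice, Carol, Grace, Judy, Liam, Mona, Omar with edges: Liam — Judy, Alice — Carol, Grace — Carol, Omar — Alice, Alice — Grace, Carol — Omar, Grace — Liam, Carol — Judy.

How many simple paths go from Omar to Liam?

Omar–Alice–Carol–Grace–Liam
Omar–Alice–Carol–Judy–Liam
Omar–Alice–Grace–Carol–Judy–Liam
Omar–Alice–Grace–Liam
Omar–Carol–Alice–Grace–Liam
Omar–Carol–Grace–Liam
Omar–Carol–Judy–Liam

7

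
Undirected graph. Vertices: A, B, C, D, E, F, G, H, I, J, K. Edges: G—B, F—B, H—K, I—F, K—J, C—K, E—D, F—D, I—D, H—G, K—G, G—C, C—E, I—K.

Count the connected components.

From A: component {A}.
From B: component {B, C, D, E, F, G, H, I, J, K}.
That's 2 components.

2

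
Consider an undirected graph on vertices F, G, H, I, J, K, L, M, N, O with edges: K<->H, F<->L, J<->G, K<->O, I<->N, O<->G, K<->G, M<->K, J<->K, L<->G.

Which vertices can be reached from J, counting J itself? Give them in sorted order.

F, G, H, J, K, L, M, O

Start at J.
Its neighbours: G, K.
Then their neighbours: H, L, M, O.
Then next layer: F.
Nothing further is reachable.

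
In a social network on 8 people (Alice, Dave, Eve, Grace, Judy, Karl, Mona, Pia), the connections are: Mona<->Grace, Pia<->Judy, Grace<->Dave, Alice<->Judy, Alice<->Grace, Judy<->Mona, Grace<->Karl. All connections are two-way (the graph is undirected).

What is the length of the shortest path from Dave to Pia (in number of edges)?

Distance 0: Dave.
Distance 1: Grace.
Distance 2: Alice, Karl, Mona.
Distance 3: Judy.
Distance 4: Pia — contains Pia.

4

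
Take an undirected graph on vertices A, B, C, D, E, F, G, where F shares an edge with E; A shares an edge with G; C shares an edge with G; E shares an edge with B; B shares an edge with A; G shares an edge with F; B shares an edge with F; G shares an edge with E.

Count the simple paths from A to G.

5

A–B–E–F–G
A–B–E–G
A–B–F–E–G
A–B–F–G
A–G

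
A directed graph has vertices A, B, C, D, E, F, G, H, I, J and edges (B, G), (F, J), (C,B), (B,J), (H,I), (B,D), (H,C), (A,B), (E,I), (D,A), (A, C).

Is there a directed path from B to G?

Explore from B.
Distance 1: reach D, G, J.
Found G.

Yes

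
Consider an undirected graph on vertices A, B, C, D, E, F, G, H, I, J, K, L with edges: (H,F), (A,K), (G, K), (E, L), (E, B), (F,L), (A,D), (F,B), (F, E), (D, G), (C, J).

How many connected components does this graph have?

4

From A: component {A, D, G, K}.
From B: component {B, E, F, H, L}.
From C: component {C, J}.
From I: component {I}.
That's 4 components.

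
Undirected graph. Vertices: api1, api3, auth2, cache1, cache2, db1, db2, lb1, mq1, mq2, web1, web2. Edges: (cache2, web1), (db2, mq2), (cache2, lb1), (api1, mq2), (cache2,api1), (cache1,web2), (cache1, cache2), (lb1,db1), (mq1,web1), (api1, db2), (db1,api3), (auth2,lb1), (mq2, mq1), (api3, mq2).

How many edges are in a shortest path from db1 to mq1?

Distance 0: db1.
Distance 1: api3, lb1.
Distance 2: auth2, cache2, mq2.
Distance 3: api1, cache1, db2, mq1, web1 — contains mq1.

3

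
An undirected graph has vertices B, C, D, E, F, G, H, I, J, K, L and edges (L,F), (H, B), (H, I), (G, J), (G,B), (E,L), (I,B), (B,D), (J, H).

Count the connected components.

From B: component {B, D, G, H, I, J}.
From C: component {C}.
From E: component {E, F, L}.
From K: component {K}.
That's 4 components.

4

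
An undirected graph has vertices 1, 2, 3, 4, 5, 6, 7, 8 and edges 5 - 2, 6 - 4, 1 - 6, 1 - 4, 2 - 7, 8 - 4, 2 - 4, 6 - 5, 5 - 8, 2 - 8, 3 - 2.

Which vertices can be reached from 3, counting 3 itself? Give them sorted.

Start at 3.
Its neighbours: 2.
Then their neighbours: 4, 5, 7, 8.
Then next layer: 1, 6.
Every vertex is now reached.

1, 2, 3, 4, 5, 6, 7, 8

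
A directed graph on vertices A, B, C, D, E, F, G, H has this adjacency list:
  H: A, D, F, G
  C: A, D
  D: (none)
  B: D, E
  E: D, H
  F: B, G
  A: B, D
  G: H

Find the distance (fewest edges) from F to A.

Distance 0: F.
Distance 1: B, G.
Distance 2: D, E, H.
Distance 3: A — contains A.

3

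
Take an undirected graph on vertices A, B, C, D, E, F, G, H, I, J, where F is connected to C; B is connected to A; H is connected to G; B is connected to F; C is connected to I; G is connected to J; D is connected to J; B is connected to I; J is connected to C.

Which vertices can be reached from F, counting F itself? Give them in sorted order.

A, B, C, D, F, G, H, I, J

Start at F.
Its neighbours: B, C.
Then their neighbours: A, I, J.
Then next layer: D, G.
Then next layer: H.
Nothing further is reachable.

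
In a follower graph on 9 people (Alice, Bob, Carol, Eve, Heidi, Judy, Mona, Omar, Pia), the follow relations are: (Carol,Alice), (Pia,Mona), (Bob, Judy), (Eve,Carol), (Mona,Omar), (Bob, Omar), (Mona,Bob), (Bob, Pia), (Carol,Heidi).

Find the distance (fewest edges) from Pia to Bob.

Distance 0: Pia.
Distance 1: Mona.
Distance 2: Bob, Omar — contains Bob.

2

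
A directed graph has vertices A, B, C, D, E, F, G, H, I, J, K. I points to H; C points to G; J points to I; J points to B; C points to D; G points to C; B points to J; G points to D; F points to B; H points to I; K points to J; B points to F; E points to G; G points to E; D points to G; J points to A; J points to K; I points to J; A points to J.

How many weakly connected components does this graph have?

2

From A: component {A, B, F, H, I, J, K}.
From C: component {C, D, E, G}.
That's 2 components.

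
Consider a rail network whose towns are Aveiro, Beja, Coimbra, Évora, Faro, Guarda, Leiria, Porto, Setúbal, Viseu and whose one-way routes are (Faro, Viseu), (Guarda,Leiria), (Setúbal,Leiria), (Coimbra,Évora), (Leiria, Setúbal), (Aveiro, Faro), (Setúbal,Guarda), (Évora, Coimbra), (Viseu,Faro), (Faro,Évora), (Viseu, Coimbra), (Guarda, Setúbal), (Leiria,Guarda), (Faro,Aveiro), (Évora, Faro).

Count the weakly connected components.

From Aveiro: component {Aveiro, Coimbra, Évora, Faro, Viseu}.
From Beja: component {Beja}.
From Guarda: component {Guarda, Leiria, Setúbal}.
From Porto: component {Porto}.
That's 4 components.

4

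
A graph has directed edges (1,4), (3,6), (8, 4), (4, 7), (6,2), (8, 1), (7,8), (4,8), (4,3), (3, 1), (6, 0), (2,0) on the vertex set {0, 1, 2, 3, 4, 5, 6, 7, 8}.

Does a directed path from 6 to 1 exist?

No

Explore from 6.
Distance 1: reach 0, 2.
The search from 6 is exhausted; no directed path reaches 1.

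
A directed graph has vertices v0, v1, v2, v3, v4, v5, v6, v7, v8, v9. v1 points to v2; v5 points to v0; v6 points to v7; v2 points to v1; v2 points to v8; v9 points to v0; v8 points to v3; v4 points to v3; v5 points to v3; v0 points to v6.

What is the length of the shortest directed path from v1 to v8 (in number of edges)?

2

Distance 0: v1.
Distance 1: v2.
Distance 2: v8 — contains v8.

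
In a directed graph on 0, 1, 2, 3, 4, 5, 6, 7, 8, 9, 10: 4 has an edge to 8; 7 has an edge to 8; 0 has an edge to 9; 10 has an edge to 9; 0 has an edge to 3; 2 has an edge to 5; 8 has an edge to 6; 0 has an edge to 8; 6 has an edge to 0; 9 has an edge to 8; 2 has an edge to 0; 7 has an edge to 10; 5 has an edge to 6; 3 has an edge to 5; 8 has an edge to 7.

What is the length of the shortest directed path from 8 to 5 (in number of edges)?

4

Distance 0: 8.
Distance 1: 6, 7.
Distance 2: 0, 10.
Distance 3: 3, 9.
Distance 4: 5 — contains 5.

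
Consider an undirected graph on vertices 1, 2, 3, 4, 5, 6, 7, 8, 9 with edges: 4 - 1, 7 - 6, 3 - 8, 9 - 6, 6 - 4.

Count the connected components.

4

From 1: component {1, 4, 6, 7, 9}.
From 2: component {2}.
From 3: component {3, 8}.
From 5: component {5}.
That's 4 components.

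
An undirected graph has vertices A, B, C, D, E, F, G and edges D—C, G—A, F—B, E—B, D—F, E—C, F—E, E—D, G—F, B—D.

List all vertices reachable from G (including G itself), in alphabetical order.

A, B, C, D, E, F, G

Start at G.
Its neighbours: A, F.
Then their neighbours: B, D, E.
Then next layer: C.
Every vertex is now reached.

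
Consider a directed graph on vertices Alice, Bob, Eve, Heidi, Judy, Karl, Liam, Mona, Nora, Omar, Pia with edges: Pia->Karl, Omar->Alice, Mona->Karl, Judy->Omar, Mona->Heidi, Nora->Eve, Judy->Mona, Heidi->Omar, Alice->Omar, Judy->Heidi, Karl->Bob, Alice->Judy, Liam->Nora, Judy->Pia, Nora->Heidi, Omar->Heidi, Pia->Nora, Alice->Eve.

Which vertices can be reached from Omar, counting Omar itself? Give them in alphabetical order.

Alice, Bob, Eve, Heidi, Judy, Karl, Mona, Nora, Omar, Pia

Start at Omar.
Its neighbours: Alice, Heidi.
Then their neighbours: Eve, Judy.
Then next layer: Mona, Pia.
Then next layer: Karl, Nora.
Then next layer: Bob.
Nothing further is reachable.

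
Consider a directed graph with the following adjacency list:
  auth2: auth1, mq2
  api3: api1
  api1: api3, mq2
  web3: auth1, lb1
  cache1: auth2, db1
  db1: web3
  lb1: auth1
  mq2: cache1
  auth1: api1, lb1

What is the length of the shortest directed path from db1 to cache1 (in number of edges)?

Distance 0: db1.
Distance 1: web3.
Distance 2: auth1, lb1.
Distance 3: api1.
Distance 4: api3, mq2.
Distance 5: cache1 — contains cache1.

5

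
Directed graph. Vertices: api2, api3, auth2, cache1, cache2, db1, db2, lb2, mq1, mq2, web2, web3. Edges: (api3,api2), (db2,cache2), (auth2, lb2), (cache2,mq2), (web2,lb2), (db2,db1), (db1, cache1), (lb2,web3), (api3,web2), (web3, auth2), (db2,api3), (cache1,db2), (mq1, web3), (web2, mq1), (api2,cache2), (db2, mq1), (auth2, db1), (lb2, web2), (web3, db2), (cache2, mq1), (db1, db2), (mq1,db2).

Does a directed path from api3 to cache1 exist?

Yes

Explore from api3.
Distance 1: reach api2, web2.
Distance 2: reach cache2, lb2, mq1.
Distance 3: reach db2, mq2, web3.
Distance 4: reach auth2, db1.
Distance 5: reach cache1.
Found cache1.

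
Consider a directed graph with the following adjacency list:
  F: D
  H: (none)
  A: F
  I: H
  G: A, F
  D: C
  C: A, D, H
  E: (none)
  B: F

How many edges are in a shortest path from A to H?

4

Distance 0: A.
Distance 1: F.
Distance 2: D.
Distance 3: C.
Distance 4: H — contains H.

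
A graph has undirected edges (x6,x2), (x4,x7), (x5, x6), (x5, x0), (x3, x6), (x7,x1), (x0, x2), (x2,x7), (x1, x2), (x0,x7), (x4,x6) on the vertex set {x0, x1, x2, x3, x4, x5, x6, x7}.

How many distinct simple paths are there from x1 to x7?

x1–x2–x0–x5–x6–x4–x7
x1–x2–x0–x7
x1–x2–x6–x4–x7
x1–x2–x6–x5–x0–x7
x1–x2–x7
x1–x7

6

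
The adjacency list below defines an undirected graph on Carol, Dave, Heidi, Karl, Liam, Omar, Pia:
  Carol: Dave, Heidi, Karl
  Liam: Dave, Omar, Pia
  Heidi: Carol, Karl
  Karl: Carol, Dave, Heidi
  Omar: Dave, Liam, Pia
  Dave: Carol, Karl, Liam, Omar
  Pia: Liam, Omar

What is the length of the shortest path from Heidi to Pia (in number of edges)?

Distance 0: Heidi.
Distance 1: Carol, Karl.
Distance 2: Dave.
Distance 3: Liam, Omar.
Distance 4: Pia — contains Pia.

4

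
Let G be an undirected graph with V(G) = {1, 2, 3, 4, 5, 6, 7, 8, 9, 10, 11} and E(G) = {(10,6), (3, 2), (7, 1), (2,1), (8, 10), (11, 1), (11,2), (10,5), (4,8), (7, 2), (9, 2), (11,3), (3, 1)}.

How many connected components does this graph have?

2

From 1: component {1, 2, 3, 7, 9, 11}.
From 4: component {4, 5, 6, 8, 10}.
That's 2 components.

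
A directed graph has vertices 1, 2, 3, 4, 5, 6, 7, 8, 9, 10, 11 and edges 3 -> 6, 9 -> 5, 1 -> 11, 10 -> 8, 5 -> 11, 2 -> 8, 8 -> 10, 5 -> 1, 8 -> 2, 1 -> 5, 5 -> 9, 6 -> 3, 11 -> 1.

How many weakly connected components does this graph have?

From 1: component {1, 5, 9, 11}.
From 2: component {2, 8, 10}.
From 3: component {3, 6}.
From 4: component {4}.
From 7: component {7}.
That's 5 components.

5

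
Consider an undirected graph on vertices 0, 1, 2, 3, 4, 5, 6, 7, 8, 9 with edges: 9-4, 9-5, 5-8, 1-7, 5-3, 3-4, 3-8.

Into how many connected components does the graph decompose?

From 0: component {0}.
From 1: component {1, 7}.
From 2: component {2}.
From 3: component {3, 4, 5, 8, 9}.
From 6: component {6}.
That's 5 components.

5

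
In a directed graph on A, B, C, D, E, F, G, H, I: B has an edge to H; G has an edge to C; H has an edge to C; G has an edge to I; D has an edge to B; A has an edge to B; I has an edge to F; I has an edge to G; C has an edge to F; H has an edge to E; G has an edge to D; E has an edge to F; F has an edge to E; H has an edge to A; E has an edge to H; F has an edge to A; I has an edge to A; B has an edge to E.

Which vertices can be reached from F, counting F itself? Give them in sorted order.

A, B, C, E, F, H

Start at F.
Its neighbours: A, E.
Then their neighbours: B, H.
Then next layer: C.
Nothing further is reachable.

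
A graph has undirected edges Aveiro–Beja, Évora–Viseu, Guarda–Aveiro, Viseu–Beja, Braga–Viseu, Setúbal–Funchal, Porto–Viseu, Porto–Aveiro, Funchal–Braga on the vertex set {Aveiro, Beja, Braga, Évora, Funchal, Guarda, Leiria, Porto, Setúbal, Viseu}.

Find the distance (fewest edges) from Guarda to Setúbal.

6

Distance 0: Guarda.
Distance 1: Aveiro.
Distance 2: Beja, Porto.
Distance 3: Viseu.
Distance 4: Braga, Évora.
Distance 5: Funchal.
Distance 6: Setúbal — contains Setúbal.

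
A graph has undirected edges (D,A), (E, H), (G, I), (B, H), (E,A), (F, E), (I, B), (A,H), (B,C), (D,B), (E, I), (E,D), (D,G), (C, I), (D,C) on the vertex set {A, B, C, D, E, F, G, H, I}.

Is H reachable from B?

Explore from B.
Distance 1: reach C, D, H, I.
Found H.

Yes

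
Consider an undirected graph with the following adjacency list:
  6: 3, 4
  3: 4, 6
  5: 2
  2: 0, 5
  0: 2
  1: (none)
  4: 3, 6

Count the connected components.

From 0: component {0, 2, 5}.
From 1: component {1}.
From 3: component {3, 4, 6}.
That's 3 components.

3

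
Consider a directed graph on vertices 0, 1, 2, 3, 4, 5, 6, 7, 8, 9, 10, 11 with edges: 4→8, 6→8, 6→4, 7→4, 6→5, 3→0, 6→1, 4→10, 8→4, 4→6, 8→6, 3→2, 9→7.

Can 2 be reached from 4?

Explore from 4.
Distance 1: reach 6, 8, 10.
Distance 2: reach 1, 5.
The search from 4 is exhausted; no directed path reaches 2.

No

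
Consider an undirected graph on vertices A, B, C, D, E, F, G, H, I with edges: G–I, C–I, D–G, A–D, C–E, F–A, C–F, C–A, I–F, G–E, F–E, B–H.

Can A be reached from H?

Explore from H.
Distance 1: reach B.
The search is exhausted without reaching A; it lies in a different component.

No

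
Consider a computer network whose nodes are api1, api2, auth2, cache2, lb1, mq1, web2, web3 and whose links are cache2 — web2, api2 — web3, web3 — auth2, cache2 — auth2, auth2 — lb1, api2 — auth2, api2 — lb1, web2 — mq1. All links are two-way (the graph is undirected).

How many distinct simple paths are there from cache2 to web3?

3

cache2–auth2–api2–web3
cache2–auth2–lb1–api2–web3
cache2–auth2–web3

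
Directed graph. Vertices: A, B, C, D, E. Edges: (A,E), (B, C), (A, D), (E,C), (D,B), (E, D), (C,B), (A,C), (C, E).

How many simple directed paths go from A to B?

5

A→C→B
A→C→E→D→B
A→D→B
A→E→C→B
A→E→D→B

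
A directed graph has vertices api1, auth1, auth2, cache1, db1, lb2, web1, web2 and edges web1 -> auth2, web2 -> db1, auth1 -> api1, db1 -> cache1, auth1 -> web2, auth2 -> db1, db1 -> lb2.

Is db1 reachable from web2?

Yes

Explore from web2.
Distance 1: reach db1.
Found db1.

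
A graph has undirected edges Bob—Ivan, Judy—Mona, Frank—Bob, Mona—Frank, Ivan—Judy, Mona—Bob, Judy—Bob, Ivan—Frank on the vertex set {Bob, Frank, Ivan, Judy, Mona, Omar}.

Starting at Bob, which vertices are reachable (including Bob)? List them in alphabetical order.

Bob, Frank, Ivan, Judy, Mona

Start at Bob.
Its neighbours: Frank, Ivan, Judy, Mona.
Nothing further is reachable.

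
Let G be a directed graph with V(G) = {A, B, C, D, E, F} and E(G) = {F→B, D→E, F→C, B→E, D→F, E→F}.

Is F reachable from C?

C has no outgoing edges, so nothing is reachable from it.

No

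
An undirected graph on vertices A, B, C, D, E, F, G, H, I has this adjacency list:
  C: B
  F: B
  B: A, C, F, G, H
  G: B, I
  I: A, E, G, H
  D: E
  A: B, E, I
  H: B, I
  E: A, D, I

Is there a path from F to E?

Explore from F.
Distance 1: reach B.
Distance 2: reach A, C, G, H.
Distance 3: reach E, I.
Found E.

Yes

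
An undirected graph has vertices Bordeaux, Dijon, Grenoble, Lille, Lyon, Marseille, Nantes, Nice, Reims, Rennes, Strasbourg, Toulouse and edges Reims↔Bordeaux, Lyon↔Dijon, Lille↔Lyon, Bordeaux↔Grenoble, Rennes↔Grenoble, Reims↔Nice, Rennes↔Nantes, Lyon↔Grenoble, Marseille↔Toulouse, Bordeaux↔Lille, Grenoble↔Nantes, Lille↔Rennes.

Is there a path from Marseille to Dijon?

No

Explore from Marseille.
Distance 1: reach Toulouse.
The search is exhausted without reaching Dijon; it lies in a different component.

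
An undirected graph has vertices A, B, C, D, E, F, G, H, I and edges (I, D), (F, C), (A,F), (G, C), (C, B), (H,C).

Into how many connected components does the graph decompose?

3

From A: component {A, B, C, F, G, H}.
From D: component {D, I}.
From E: component {E}.
That's 3 components.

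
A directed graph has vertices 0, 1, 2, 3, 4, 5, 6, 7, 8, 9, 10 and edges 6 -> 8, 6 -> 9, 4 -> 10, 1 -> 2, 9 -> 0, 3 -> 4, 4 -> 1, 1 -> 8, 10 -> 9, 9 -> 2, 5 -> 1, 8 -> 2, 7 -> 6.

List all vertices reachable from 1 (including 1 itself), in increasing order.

Start at 1.
Its neighbours: 2, 8.
Nothing further is reachable.

1, 2, 8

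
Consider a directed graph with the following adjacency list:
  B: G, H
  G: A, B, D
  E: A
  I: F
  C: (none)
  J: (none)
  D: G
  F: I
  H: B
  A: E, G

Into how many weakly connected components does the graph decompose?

From A: component {A, B, D, E, G, H}.
From C: component {C}.
From F: component {F, I}.
From J: component {J}.
That's 4 components.

4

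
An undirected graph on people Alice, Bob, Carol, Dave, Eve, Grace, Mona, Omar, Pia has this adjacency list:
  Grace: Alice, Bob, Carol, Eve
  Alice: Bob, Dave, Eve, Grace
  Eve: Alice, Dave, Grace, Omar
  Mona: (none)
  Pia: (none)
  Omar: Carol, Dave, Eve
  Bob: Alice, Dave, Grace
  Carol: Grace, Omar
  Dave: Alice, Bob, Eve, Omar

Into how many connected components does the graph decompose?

3

From Alice: component {Alice, Bob, Carol, Dave, Eve, Grace, Omar}.
From Mona: component {Mona}.
From Pia: component {Pia}.
That's 3 components.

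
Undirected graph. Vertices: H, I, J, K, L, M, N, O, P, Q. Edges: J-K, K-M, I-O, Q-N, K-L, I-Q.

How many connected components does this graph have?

From H: component {H}.
From I: component {I, N, O, Q}.
From J: component {J, K, L, M}.
From P: component {P}.
That's 4 components.

4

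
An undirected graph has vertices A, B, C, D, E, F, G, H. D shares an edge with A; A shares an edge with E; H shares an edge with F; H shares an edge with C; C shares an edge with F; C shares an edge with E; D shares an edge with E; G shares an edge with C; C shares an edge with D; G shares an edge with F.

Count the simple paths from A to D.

3

A–D
A–E–C–D
A–E–D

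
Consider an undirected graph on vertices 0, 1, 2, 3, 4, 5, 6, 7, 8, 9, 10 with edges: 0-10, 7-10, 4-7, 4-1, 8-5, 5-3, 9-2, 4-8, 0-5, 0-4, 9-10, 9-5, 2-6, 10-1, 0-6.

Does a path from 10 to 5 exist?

Yes

Explore from 10.
Distance 1: reach 0, 1, 7, 9.
Distance 2: reach 2, 4, 5, 6.
Found 5.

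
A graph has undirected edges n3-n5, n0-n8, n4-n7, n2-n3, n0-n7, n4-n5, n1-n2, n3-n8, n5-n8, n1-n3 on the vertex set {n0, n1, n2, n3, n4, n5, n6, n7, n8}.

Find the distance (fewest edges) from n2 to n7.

Distance 0: n2.
Distance 1: n1, n3.
Distance 2: n5, n8.
Distance 3: n0, n4.
Distance 4: n7 — contains n7.

4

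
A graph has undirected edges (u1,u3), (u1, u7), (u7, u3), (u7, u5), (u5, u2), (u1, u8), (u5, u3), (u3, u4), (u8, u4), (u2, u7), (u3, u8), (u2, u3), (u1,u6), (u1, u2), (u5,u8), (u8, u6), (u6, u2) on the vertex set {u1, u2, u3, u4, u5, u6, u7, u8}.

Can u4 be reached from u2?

Yes

Explore from u2.
Distance 1: reach u1, u3, u5, u6, u7.
Distance 2: reach u4, u8.
Found u4.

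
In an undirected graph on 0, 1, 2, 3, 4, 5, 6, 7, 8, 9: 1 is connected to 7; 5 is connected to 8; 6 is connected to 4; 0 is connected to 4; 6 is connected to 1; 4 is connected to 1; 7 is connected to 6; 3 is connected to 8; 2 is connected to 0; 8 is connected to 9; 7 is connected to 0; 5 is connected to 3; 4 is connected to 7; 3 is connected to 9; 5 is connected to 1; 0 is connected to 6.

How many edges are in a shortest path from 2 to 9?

Distance 0: 2.
Distance 1: 0.
Distance 2: 4, 6, 7.
Distance 3: 1.
Distance 4: 5.
Distance 5: 3, 8.
Distance 6: 9 — contains 9.

6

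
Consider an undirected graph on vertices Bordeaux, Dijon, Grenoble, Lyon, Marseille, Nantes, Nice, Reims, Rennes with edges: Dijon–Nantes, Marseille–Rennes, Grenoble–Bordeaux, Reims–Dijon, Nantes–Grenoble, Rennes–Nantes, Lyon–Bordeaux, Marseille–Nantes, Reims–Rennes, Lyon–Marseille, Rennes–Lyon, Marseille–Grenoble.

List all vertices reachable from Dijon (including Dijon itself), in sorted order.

Bordeaux, Dijon, Grenoble, Lyon, Marseille, Nantes, Reims, Rennes

Start at Dijon.
Its neighbours: Nantes, Reims.
Then their neighbours: Grenoble, Marseille, Rennes.
Then next layer: Bordeaux, Lyon.
Nothing further is reachable.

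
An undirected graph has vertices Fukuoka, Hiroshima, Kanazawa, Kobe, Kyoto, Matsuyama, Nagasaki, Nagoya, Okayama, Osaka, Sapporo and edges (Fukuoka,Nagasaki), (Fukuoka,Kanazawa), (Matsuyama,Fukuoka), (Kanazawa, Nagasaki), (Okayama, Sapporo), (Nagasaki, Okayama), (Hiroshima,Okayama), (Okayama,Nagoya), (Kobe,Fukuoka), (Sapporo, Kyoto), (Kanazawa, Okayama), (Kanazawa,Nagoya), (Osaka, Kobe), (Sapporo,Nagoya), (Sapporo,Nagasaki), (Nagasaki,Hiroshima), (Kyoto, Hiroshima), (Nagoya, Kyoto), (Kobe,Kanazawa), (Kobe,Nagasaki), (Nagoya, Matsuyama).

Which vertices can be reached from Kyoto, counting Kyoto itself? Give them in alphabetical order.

Start at Kyoto.
Its neighbours: Hiroshima, Nagoya, Sapporo.
Then their neighbours: Kanazawa, Matsuyama, Nagasaki, Okayama.
Then next layer: Fukuoka, Kobe.
Then next layer: Osaka.
Every vertex is now reached.

Fukuoka, Hiroshima, Kanazawa, Kobe, Kyoto, Matsuyama, Nagasaki, Nagoya, Okayama, Osaka, Sapporo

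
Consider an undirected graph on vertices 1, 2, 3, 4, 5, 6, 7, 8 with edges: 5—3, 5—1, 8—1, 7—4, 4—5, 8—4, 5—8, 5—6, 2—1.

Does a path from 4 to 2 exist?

Explore from 4.
Distance 1: reach 5, 7, 8.
Distance 2: reach 1, 3, 6.
Distance 3: reach 2.
Found 2.

Yes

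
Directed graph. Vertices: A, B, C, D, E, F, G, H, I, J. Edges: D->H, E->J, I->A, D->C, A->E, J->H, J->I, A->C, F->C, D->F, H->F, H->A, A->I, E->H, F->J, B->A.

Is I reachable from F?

Explore from F.
Distance 1: reach C, J.
Distance 2: reach H, I.
Found I.

Yes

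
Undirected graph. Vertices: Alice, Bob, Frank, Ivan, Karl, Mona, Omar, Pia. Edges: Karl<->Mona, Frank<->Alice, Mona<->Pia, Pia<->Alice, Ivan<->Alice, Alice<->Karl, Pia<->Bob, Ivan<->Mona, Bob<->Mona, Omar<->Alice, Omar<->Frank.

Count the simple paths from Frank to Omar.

2

Frank–Alice–Omar
Frank–Omar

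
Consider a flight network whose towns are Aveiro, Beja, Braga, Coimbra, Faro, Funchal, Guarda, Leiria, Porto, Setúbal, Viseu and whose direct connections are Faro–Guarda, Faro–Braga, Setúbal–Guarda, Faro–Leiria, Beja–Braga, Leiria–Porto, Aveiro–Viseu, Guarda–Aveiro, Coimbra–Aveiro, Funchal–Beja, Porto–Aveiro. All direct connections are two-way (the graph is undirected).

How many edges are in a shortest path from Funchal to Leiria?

Distance 0: Funchal.
Distance 1: Beja.
Distance 2: Braga.
Distance 3: Faro.
Distance 4: Guarda, Leiria — contains Leiria.

4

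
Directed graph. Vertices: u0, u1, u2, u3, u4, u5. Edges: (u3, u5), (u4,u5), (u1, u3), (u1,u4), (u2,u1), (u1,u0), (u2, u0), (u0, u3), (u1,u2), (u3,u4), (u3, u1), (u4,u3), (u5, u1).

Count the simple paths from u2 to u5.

9

u2→u0→u3→u1→u4→u5
u2→u0→u3→u4→u5
u2→u0→u3→u5
u2→u1→u0→u3→u4→u5
u2→u1→u0→u3→u5
u2→u1→u3→u4→u5
u2→u1→u3→u5
u2→u1→u4→u3→u5
u2→u1→u4→u5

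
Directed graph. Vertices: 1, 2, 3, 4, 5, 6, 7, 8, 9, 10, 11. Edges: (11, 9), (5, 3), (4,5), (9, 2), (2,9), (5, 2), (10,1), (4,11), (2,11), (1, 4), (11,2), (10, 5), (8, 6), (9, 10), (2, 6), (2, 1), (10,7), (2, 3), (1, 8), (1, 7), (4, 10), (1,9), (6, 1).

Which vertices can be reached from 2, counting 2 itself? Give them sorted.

1, 2, 3, 4, 5, 6, 7, 8, 9, 10, 11

Start at 2.
Its neighbours: 1, 3, 6, 9, 11.
Then their neighbours: 4, 7, 8, 10.
Then next layer: 5.
Every vertex is now reached.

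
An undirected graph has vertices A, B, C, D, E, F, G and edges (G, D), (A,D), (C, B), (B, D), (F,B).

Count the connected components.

2

From A: component {A, B, C, D, F, G}.
From E: component {E}.
That's 2 components.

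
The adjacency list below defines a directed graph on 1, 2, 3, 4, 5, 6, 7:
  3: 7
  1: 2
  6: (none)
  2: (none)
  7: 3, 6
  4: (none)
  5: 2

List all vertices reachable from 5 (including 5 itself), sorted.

2, 5

Start at 5.
Its neighbours: 2.
Nothing further is reachable.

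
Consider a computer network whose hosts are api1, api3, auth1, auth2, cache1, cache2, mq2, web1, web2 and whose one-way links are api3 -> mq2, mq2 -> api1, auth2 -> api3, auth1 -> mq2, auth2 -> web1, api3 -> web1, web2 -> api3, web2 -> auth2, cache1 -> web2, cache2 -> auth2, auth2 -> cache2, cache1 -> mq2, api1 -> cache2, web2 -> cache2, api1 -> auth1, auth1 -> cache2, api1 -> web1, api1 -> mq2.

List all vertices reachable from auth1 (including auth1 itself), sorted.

api1, api3, auth1, auth2, cache2, mq2, web1

Start at auth1.
Its neighbours: cache2, mq2.
Then their neighbours: api1, auth2.
Then next layer: api3, web1.
Nothing further is reachable.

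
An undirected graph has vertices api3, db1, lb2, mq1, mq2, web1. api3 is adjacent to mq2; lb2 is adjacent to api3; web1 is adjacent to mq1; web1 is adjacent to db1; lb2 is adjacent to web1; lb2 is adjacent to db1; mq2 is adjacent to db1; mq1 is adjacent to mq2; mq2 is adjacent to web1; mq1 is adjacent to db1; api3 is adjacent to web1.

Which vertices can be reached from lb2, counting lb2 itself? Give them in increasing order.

api3, db1, lb2, mq1, mq2, web1

Start at lb2.
Its neighbours: api3, db1, web1.
Then their neighbours: mq1, mq2.
Every vertex is now reached.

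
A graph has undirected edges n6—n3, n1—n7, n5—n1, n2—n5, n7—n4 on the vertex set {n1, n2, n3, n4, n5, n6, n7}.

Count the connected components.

From n1: component {n1, n2, n4, n5, n7}.
From n3: component {n3, n6}.
That's 2 components.

2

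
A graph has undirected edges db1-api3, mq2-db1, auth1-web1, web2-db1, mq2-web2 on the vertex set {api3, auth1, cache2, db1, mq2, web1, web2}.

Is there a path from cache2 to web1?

cache2 has no edges, so nothing is reachable from it.

No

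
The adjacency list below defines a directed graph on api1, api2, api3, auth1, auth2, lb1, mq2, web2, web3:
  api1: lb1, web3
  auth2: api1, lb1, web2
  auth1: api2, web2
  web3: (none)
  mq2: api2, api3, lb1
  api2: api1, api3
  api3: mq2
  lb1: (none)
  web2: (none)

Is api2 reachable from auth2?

Explore from auth2.
Distance 1: reach api1, lb1, web2.
Distance 2: reach web3.
The search from auth2 is exhausted; no directed path reaches api2.

No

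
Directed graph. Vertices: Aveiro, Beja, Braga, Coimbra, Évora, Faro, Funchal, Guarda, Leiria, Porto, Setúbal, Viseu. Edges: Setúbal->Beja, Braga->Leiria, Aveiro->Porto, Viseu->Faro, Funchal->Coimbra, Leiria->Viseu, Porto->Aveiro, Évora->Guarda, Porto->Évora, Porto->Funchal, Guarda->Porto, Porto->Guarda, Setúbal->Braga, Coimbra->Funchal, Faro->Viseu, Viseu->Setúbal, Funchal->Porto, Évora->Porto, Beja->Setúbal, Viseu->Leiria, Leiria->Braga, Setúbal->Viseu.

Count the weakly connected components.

2

From Aveiro: component {Aveiro, Coimbra, Évora, Funchal, Guarda, Porto}.
From Beja: component {Beja, Braga, Faro, Leiria, Setúbal, Viseu}.
That's 2 components.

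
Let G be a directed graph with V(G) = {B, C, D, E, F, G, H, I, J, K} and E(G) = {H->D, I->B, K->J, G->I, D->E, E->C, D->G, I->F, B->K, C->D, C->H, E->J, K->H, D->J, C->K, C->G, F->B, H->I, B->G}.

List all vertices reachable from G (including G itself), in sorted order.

Start at G.
Its neighbours: I.
Then their neighbours: B, F.
Then next layer: K.
Then next layer: H, J.
Then next layer: D.
Then next layer: E.
Then next layer: C.
Every vertex is now reached.

B, C, D, E, F, G, H, I, J, K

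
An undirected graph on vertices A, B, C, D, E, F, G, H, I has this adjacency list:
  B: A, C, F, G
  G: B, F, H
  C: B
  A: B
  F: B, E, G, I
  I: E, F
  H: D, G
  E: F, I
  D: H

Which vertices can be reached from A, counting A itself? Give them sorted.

Start at A.
Its neighbours: B.
Then their neighbours: C, F, G.
Then next layer: E, H, I.
Then next layer: D.
Every vertex is now reached.

A, B, C, D, E, F, G, H, I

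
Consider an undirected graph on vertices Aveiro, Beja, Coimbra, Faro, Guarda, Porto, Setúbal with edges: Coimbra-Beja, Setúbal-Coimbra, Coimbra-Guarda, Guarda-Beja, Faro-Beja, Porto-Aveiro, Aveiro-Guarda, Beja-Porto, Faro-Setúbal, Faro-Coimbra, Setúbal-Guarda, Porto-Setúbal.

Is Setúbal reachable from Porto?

Explore from Porto.
Distance 1: reach Aveiro, Beja, Setúbal.
Found Setúbal.

Yes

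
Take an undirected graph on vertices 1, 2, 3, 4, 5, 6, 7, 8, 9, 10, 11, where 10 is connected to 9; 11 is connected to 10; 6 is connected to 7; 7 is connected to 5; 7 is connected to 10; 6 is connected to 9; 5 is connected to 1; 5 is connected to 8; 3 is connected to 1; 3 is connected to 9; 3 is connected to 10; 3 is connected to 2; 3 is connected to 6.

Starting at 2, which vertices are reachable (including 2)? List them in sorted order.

1, 2, 3, 5, 6, 7, 8, 9, 10, 11

Start at 2.
Its neighbours: 3.
Then their neighbours: 1, 6, 9, 10.
Then next layer: 5, 7, 11.
Then next layer: 8.
Nothing further is reachable.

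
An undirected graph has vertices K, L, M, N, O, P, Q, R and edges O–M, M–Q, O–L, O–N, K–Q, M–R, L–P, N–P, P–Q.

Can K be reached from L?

Explore from L.
Distance 1: reach O, P.
Distance 2: reach M, N, Q.
Distance 3: reach K, R.
Found K.

Yes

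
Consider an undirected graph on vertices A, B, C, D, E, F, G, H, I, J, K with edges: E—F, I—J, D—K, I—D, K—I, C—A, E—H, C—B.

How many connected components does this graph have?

From A: component {A, B, C}.
From D: component {D, I, J, K}.
From E: component {E, F, H}.
From G: component {G}.
That's 4 components.

4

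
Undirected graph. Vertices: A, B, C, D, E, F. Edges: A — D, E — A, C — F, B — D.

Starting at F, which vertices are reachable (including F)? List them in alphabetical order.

C, F

Start at F.
Its neighbours: C.
Nothing further is reachable.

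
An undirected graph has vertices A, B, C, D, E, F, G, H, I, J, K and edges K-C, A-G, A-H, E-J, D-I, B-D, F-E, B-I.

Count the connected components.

4

From A: component {A, G, H}.
From B: component {B, D, I}.
From C: component {C, K}.
From E: component {E, F, J}.
That's 4 components.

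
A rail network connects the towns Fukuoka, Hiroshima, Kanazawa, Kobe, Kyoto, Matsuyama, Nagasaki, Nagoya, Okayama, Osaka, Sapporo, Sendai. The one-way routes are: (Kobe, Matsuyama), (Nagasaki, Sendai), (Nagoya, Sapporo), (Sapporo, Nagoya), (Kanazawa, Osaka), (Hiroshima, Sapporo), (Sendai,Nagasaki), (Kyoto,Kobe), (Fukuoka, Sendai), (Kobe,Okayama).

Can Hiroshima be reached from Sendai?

Explore from Sendai.
Distance 1: reach Nagasaki.
The search from Sendai is exhausted; no directed path reaches Hiroshima.

No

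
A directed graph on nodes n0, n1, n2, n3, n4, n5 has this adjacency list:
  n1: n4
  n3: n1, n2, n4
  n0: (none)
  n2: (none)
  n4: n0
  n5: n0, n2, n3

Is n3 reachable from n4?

No

Explore from n4.
Distance 1: reach n0.
The search from n4 is exhausted; no directed path reaches n3.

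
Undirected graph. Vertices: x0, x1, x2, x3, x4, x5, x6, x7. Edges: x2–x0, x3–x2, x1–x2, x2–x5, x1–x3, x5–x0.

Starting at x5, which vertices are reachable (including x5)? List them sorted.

x0, x1, x2, x3, x5

Start at x5.
Its neighbours: x0, x2.
Then their neighbours: x1, x3.
Nothing further is reachable.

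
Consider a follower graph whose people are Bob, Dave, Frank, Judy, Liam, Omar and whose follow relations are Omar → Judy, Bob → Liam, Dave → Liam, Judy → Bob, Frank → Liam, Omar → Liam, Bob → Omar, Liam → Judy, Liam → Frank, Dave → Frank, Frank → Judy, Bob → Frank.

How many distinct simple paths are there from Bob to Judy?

7

Bob→Frank→Judy
Bob→Frank→Liam→Judy
Bob→Liam→Frank→Judy
Bob→Liam→Judy
Bob→Omar→Judy
Bob→Omar→Liam→Frank→Judy
Bob→Omar→Liam→Judy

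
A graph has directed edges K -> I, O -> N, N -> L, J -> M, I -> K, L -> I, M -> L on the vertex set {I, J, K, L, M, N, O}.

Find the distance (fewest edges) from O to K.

4

Distance 0: O.
Distance 1: N.
Distance 2: L.
Distance 3: I.
Distance 4: K — contains K.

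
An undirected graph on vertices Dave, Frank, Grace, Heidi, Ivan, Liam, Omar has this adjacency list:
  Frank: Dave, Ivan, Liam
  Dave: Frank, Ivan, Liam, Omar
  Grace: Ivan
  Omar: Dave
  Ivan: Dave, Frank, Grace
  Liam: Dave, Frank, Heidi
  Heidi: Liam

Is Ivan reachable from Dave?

Yes

Explore from Dave.
Distance 1: reach Frank, Ivan, Liam, Omar.
Found Ivan.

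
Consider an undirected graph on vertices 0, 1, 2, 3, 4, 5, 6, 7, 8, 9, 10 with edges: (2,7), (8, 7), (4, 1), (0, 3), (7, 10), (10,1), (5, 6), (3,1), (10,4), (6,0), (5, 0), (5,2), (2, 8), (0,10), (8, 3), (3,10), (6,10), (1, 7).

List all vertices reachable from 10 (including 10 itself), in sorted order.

Start at 10.
Its neighbours: 0, 1, 3, 4, 6, 7.
Then their neighbours: 2, 5, 8.
Nothing further is reachable.

0, 1, 2, 3, 4, 5, 6, 7, 8, 10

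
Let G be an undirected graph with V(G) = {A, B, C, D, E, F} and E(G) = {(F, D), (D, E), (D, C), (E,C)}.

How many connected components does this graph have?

From A: component {A}.
From B: component {B}.
From C: component {C, D, E, F}.
That's 3 components.

3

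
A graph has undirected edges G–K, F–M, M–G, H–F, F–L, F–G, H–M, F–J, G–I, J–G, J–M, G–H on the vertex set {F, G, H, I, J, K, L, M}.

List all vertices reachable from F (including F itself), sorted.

Start at F.
Its neighbours: G, H, J, L, M.
Then their neighbours: I, K.
Every vertex is now reached.

F, G, H, I, J, K, L, M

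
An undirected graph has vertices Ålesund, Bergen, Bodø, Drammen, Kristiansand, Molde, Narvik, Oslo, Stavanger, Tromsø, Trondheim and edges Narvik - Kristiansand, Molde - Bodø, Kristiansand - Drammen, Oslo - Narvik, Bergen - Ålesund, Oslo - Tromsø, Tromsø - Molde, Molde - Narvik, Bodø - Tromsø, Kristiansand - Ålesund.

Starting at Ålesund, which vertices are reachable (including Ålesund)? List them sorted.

Ålesund, Bergen, Bodø, Drammen, Kristiansand, Molde, Narvik, Oslo, Tromsø

Start at Ålesund.
Its neighbours: Bergen, Kristiansand.
Then their neighbours: Drammen, Narvik.
Then next layer: Molde, Oslo.
Then next layer: Bodø, Tromsø.
Nothing further is reachable.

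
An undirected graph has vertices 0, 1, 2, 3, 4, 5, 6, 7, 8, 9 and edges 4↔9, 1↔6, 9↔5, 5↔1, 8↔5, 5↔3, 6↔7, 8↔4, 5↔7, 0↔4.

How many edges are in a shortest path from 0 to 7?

Distance 0: 0.
Distance 1: 4.
Distance 2: 8, 9.
Distance 3: 5.
Distance 4: 1, 3, 7 — contains 7.

4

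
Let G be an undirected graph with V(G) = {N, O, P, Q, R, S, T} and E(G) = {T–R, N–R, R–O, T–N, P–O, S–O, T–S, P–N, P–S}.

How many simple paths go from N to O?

N–P–O
N–P–S–O
N–P–S–T–R–O
N–R–O
N–R–T–S–O
N–R–T–S–P–O
N–T–R–O
N–T–S–O
N–T–S–P–O

9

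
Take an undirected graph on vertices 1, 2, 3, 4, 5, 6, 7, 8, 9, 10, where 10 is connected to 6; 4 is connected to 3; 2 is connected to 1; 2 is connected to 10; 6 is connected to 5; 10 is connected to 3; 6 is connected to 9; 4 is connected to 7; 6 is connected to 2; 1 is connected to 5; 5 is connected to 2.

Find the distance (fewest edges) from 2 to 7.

Distance 0: 2.
Distance 1: 1, 5, 6, 10.
Distance 2: 3, 9.
Distance 3: 4.
Distance 4: 7 — contains 7.

4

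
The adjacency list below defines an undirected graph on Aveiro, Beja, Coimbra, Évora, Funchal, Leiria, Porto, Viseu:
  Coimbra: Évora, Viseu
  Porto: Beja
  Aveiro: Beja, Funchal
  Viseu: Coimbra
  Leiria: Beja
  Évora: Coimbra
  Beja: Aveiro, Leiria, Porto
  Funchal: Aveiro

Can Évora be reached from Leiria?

Explore from Leiria.
Distance 1: reach Beja.
Distance 2: reach Aveiro, Porto.
Distance 3: reach Funchal.
The search is exhausted without reaching Évora; it lies in a different component.

No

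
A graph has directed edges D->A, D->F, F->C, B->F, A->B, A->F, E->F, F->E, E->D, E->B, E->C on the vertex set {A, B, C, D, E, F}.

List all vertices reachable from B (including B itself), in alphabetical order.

Start at B.
Its neighbours: F.
Then their neighbours: C, E.
Then next layer: D.
Then next layer: A.
Every vertex is now reached.

A, B, C, D, E, F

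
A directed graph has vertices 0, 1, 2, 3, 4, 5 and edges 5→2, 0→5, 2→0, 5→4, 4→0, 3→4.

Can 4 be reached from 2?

Explore from 2.
Distance 1: reach 0.
Distance 2: reach 5.
Distance 3: reach 4.
Found 4.

Yes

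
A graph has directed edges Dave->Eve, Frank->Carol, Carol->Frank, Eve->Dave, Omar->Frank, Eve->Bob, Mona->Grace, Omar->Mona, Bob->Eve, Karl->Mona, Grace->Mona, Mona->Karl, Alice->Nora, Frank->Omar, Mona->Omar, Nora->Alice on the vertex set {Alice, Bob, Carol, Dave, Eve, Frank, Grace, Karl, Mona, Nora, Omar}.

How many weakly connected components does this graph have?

3

From Alice: component {Alice, Nora}.
From Bob: component {Bob, Dave, Eve}.
From Carol: component {Carol, Frank, Grace, Karl, Mona, Omar}.
That's 3 components.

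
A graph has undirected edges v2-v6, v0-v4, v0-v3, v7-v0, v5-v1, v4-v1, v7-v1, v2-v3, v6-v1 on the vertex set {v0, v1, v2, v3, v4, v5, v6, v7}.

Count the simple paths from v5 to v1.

v5–v1

1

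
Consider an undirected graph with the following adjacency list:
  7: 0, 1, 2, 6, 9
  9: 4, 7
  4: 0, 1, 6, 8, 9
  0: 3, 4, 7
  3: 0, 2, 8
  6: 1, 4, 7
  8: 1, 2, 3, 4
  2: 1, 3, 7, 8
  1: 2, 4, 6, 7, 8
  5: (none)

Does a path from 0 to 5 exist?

Explore from 0.
Distance 1: reach 3, 4, 7.
Distance 2: reach 1, 2, 6, 8, 9.
The search is exhausted without reaching 5; it lies in a different component.

No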